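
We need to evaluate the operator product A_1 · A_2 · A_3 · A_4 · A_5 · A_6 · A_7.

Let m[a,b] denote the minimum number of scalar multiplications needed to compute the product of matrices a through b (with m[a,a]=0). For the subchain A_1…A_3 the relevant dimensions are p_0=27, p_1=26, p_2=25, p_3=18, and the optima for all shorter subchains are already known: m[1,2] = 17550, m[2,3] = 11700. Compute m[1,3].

24336

m[1,3] = min over k∈[1,2] of m[1,k]+m[k+1,3]+p_{0}·p_k·p_{3}.
k=1: 0 + 11700 + 27·26·18 = 24336; k=2: 17550 + 0 + 27·25·18 = 29700.
Minimum: 24336 at k=1.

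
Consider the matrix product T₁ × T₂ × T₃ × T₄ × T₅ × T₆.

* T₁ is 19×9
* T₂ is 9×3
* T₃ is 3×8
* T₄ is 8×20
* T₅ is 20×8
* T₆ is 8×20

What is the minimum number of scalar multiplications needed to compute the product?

3093

Adjacent pairs: T₁T₂ = 19·9·3 = 513; T₂T₃ = 9·3·8 = 216; T₃T₄ = 3·8·20 = 480; T₄T₅ = 8·20·8 = 1280; T₅T₆ = 20·8·20 = 3200.
Length 3: T₁..T₃: k=1: 0+216+19·9·8=1584; k=2: 513+0+19·3·8=969 → min 969 | T₂..T₄: k=2: 0+480+9·3·20=1020; k=3: 216+0+9·8·20=1656 → min 1020 | T₃..T₅: k=3: 0+1280+3·8·8=1472; k=4: 480+0+3·20·8=960 → min 960 | T₄..T₆: k=4: 0+3200+8·20·20=6400; k=5: 1280+0+8·8·20=2560 → min 2560.
Length 4: T₁..T₄: k=1: 0+1020+19·9·20=4440; k=2: 513+480+19·3·20=2133; k=3: 969+0+19·8·20=4009 → min 2133 | T₂..T₅: k=2: 0+960+9·3·8=1176; k=3: 216+1280+9·8·8=2072; k=4: 1020+0+9·20·8=2460 → min 1176 | T₃..T₆: k=3: 0+2560+3·8·20=3040; k=4: 480+3200+3·20·20=4880; k=5: 960+0+3·8·20=1440 → min 1440.
Length 5: T₁..T₅: k=1: 0+1176+19·9·8=2544; k=2: 513+960+19·3·8=1929; k=3: 969+1280+19·8·8=3465; k=4: 2133+0+19·20·8=5173 → min 1929 | T₂..T₆: k=2: 0+1440+9·3·20=1980; k=3: 216+2560+9·8·20=4216; k=4: 1020+3200+9·20·20=7820; k=5: 1176+0+9·8·20=2616 → min 1980.
Length 6: T₁..T₆: k=1: 0+1980+19·9·20=5400; k=2: 513+1440+19·3·20=3093; k=3: 969+2560+19·8·20=6569; k=4: 2133+3200+19·20·20=12933; k=5: 1929+0+19·8·20=4969 → min 3093.
Optimal order: ((T₁ × T₂) × (((T₃ × T₄) × T₅) × T₆)) with cost 3093.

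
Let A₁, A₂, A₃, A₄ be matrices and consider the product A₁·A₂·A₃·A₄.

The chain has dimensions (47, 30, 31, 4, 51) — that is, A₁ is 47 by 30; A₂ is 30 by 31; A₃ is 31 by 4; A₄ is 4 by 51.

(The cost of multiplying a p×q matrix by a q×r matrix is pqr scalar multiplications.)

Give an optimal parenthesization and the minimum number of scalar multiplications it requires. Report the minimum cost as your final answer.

Adjacent pairs: A₁A₂ = 47·30·31 = 43710; A₂A₃ = 30·31·4 = 3720; A₃A₄ = 31·4·51 = 6324.
Length 3: A₁..A₃: k=1: 0+3720+47·30·4=9360; k=2: 43710+0+47·31·4=49538 → min 9360 | A₂..A₄: k=2: 0+6324+30·31·51=53754; k=3: 3720+0+30·4·51=9840 → min 9840.
Length 4: A₁..A₄: k=1: 0+9840+47·30·51=81750; k=2: 43710+6324+47·31·51=124341; k=3: 9360+0+47·4·51=18948 → min 18948.
Optimal parenthesization: ((A₁·(A₂·A₃))·A₄) with cost 18948.

18948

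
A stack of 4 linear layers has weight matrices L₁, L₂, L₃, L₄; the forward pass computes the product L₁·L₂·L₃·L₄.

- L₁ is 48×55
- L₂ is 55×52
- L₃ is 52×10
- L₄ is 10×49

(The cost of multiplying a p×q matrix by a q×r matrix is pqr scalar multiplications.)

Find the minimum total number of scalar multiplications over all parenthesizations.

Adjacent pairs: L₁L₂ = 48·55·52 = 137280; L₂L₃ = 55·52·10 = 28600; L₃L₄ = 52·10·49 = 25480.
Length 3: L₁..L₃: k=1: 0+28600+48·55·10=55000; k=2: 137280+0+48·52·10=162240 → min 55000 | L₂..L₄: k=2: 0+25480+55·52·49=165620; k=3: 28600+0+55·10·49=55550 → min 55550.
Length 4: L₁..L₄: k=1: 0+55550+48·55·49=184910; k=2: 137280+25480+48·52·49=285064; k=3: 55000+0+48·10·49=78520 → min 78520.
Optimal order: ((L₁·(L₂·L₃))·L₄) with cost 78520.

78520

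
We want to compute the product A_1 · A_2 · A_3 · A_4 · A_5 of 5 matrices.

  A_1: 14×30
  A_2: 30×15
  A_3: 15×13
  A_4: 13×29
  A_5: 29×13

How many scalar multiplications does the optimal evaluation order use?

16297

Adjacent pairs: A_1A_2 = 14·30·15 = 6300; A_2A_3 = 30·15·13 = 5850; A_3A_4 = 15·13·29 = 5655; A_4A_5 = 13·29·13 = 4901.
Length 3: A_1..A_3: k=1: 0+5850+14·30·13=11310; k=2: 6300+0+14·15·13=9030 → min 9030 | A_2..A_4: k=2: 0+5655+30·15·29=18705; k=3: 5850+0+30·13·29=17160 → min 17160 | A_3..A_5: k=3: 0+4901+15·13·13=7436; k=4: 5655+0+15·29·13=11310 → min 7436.
Length 4: A_1..A_4: k=1: 0+17160+14·30·29=29340; k=2: 6300+5655+14·15·29=18045; k=3: 9030+0+14·13·29=14308 → min 14308 | A_2..A_5: k=2: 0+7436+30·15·13=13286; k=3: 5850+4901+30·13·13=15821; k=4: 17160+0+30·29·13=28470 → min 13286.
Length 5: A_1..A_5: k=1: 0+13286+14·30·13=18746; k=2: 6300+7436+14·15·13=16466; k=3: 9030+4901+14·13·13=16297; k=4: 14308+0+14·29·13=19586 → min 16297.
Optimal order: (((A_1 · A_2) · A_3) · (A_4 · A_5)) with cost 16297.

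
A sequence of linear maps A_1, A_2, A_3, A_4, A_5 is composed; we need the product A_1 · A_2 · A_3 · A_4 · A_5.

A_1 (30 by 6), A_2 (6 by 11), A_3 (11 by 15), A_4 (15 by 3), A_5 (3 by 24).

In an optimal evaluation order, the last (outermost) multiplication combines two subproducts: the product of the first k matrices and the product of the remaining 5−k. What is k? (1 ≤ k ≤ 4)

4

Adjacent pairs: A_1A_2 = 30·6·11 = 1980; A_2A_3 = 6·11·15 = 990; A_3A_4 = 11·15·3 = 495; A_4A_5 = 15·3·24 = 1080.
Length 3: A_1..A_3: k=1: 0+990+30·6·15=3690; k=2: 1980+0+30·11·15=6930 → min 3690 | A_2..A_4: k=2: 0+495+6·11·3=693; k=3: 990+0+6·15·3=1260 → min 693 | A_3..A_5: k=3: 0+1080+11·15·24=5040; k=4: 495+0+11·3·24=1287 → min 1287.
Length 4: A_1..A_4: k=1: 0+693+30·6·3=1233; k=2: 1980+495+30·11·3=3465; k=3: 3690+0+30·15·3=5040 → min 1233 | A_2..A_5: k=2: 0+1287+6·11·24=2871; k=3: 990+1080+6·15·24=4230; k=4: 693+0+6·3·24=1125 → min 1125.
Top-level splits: k=1: (A_1..A_1)·(A_2..A_5) → 0+1125+30·6·24 = 5445; k=2: (A_1..A_2)·(A_3..A_5) → 1980+1287+30·11·24 = 11187; k=3: (A_1..A_3)·(A_4..A_5) → 3690+1080+30·15·24 = 15570; k=4: (A_1..A_4)·(A_5..A_5) → 1233+0+30·3·24 = 3393.
Best split is after A_4, i.e. k = 4.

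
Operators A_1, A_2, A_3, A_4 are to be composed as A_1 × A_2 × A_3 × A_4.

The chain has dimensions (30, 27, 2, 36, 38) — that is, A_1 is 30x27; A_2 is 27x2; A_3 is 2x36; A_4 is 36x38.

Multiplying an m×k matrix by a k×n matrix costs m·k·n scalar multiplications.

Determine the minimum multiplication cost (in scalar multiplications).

6636

Adjacent pairs: A_1A_2 = 30·27·2 = 1620; A_2A_3 = 27·2·36 = 1944; A_3A_4 = 2·36·38 = 2736.
Length 3: A_1..A_3: k=1: 0+1944+30·27·36=31104; k=2: 1620+0+30·2·36=3780 → min 3780 | A_2..A_4: k=2: 0+2736+27·2·38=4788; k=3: 1944+0+27·36·38=38880 → min 4788.
Length 4: A_1..A_4: k=1: 0+4788+30·27·38=35568; k=2: 1620+2736+30·2·38=6636; k=3: 3780+0+30·36·38=44820 → min 6636.
Optimal order: ((A_1 × A_2) × (A_3 × A_4)) with cost 6636.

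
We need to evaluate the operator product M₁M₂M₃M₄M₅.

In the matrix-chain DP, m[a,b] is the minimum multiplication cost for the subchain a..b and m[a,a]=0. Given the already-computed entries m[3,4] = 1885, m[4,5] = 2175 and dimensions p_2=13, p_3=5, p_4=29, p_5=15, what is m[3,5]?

m[3,5] = min over k∈[3,4] of m[3,k]+m[k+1,5]+p_{2}·p_k·p_{5}.
k=3: 0 + 2175 + 13·5·15 = 3150; k=4: 1885 + 0 + 13·29·15 = 7540.
Minimum: 3150 at k=3.

3150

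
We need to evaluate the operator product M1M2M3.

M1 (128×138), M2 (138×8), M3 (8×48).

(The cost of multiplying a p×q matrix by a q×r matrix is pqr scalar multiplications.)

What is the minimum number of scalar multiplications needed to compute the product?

190464

Order (M1(M2M3)): (M2M3): 138×8 by 8×48 → 138×48, cost 138·8·48 = 52992; (M1(M2M3)): 128×138 by 138×48 → 128×48, cost 128·138·48 = 847872; cumulative 900864. Total 900864.
Order ((M1M2)M3): (M1M2): 128×138 by 138×8 → 128×8, cost 128·138·8 = 141312; ((M1M2)M3): 128×8 by 8×48 → 128×48, cost 128·8·48 = 49152; cumulative 190464. Total 190464.
Minimum: 190464.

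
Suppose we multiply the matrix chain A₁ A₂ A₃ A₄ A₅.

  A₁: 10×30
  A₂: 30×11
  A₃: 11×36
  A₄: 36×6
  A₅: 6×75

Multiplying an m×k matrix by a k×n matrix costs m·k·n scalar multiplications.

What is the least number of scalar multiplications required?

10656

Adjacent pairs: A₁A₂ = 10·30·11 = 3300; A₂A₃ = 30·11·36 = 11880; A₃A₄ = 11·36·6 = 2376; A₄A₅ = 36·6·75 = 16200.
Length 3: A₁..A₃: k=1: 0+11880+10·30·36=22680; k=2: 3300+0+10·11·36=7260 → min 7260 | A₂..A₄: k=2: 0+2376+30·11·6=4356; k=3: 11880+0+30·36·6=18360 → min 4356 | A₃..A₅: k=3: 0+16200+11·36·75=45900; k=4: 2376+0+11·6·75=7326 → min 7326.
Length 4: A₁..A₄: k=1: 0+4356+10·30·6=6156; k=2: 3300+2376+10·11·6=6336; k=3: 7260+0+10·36·6=9420 → min 6156 | A₂..A₅: k=2: 0+7326+30·11·75=32076; k=3: 11880+16200+30·36·75=109080; k=4: 4356+0+30·6·75=17856 → min 17856.
Length 5: A₁..A₅: k=1: 0+17856+10·30·75=40356; k=2: 3300+7326+10·11·75=18876; k=3: 7260+16200+10·36·75=50460; k=4: 6156+0+10·6·75=10656 → min 10656.
Optimal order: ((A₁ (A₂ (A₃ A₄))) A₅) with cost 10656.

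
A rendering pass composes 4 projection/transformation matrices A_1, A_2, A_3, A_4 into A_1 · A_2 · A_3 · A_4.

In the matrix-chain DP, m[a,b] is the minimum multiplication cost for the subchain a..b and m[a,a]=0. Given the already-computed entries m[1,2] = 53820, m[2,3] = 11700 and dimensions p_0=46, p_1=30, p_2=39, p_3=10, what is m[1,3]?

m[1,3] = min over k∈[1,2] of m[1,k]+m[k+1,3]+p_{0}·p_k·p_{3}.
k=1: 0 + 11700 + 46·30·10 = 25500; k=2: 53820 + 0 + 46·39·10 = 71760.
Minimum: 25500 at k=1.

25500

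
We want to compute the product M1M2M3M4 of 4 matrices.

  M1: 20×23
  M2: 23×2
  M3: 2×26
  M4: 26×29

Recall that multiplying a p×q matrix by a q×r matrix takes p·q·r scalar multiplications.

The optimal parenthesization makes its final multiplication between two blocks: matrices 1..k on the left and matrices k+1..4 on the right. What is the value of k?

2

Adjacent pairs: M1M2 = 20·23·2 = 920; M2M3 = 23·2·26 = 1196; M3M4 = 2·26·29 = 1508.
Length 3: M1..M3: k=1: 0+1196+20·23·26=13156; k=2: 920+0+20·2·26=1960 → min 1960 | M2..M4: k=2: 0+1508+23·2·29=2842; k=3: 1196+0+23·26·29=18538 → min 2842.
Top-level splits: k=1: (M1..M1)·(M2..M4) → 0+2842+20·23·29 = 16182; k=2: (M1..M2)·(M3..M4) → 920+1508+20·2·29 = 3588; k=3: (M1..M3)·(M4..M4) → 1960+0+20·26·29 = 17040.
Best split is after M2, i.e. k = 2.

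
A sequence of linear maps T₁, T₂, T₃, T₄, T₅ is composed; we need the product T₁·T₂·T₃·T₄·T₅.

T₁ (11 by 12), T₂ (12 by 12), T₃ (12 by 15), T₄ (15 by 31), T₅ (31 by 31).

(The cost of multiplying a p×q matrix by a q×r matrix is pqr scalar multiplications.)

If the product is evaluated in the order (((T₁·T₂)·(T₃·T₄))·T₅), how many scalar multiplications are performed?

21827

(T₁·T₂): 11×12 by 12×12 → 11×12, cost 11·12·12 = 1584
(T₃·T₄): 12×15 by 15×31 → 12×31, cost 12·15·31 = 5580
((T₁·T₂)·(T₃·T₄)): 11×12 by 12×31 → 11×31, cost 11·12·31 = 4092; cumulative 11256
(((T₁·T₂)·(T₃·T₄))·T₅): 11×31 by 31×31 → 11×31, cost 11·31·31 = 10571; cumulative 21827
Total: 21827 scalar multiplications.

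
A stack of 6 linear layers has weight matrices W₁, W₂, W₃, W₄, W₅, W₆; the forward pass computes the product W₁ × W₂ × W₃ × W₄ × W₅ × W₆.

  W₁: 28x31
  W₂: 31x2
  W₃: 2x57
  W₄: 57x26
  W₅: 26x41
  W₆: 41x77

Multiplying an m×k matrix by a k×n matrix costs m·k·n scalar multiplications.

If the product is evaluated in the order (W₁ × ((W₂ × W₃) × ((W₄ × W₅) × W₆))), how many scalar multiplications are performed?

447140

(W₂ × W₃): 31×2 by 2×57 → 31×57, cost 31·2·57 = 3534
(W₄ × W₅): 57×26 by 26×41 → 57×41, cost 57·26·41 = 60762
((W₄ × W₅) × W₆): 57×41 by 41×77 → 57×77, cost 57·41·77 = 179949; cumulative 240711
((W₂ × W₃) × ((W₄ × W₅) × W₆)): 31×57 by 57×77 → 31×77, cost 31·57·77 = 136059; cumulative 380304
(W₁ × ((W₂ × W₃) × ((W₄ × W₅) × W₆))): 28×31 by 31×77 → 28×77, cost 28·31·77 = 66836; cumulative 447140
Total: 447140 scalar multiplications.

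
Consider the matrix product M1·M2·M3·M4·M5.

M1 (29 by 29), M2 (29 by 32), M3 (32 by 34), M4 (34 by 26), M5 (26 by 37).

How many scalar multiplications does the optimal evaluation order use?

Adjacent pairs: M1M2 = 29·29·32 = 26912; M2M3 = 29·32·34 = 31552; M3M4 = 32·34·26 = 28288; M4M5 = 34·26·37 = 32708.
Length 3: M1..M3: k=1: 0+31552+29·29·34=60146; k=2: 26912+0+29·32·34=58464 → min 58464 | M2..M4: k=2: 0+28288+29·32·26=52416; k=3: 31552+0+29·34·26=57188 → min 52416 | M3..M5: k=3: 0+32708+32·34·37=72964; k=4: 28288+0+32·26·37=59072 → min 59072.
Length 4: M1..M4: k=1: 0+52416+29·29·26=74282; k=2: 26912+28288+29·32·26=79328; k=3: 58464+0+29·34·26=84100 → min 74282 | M2..M5: k=2: 0+59072+29·32·37=93408; k=3: 31552+32708+29·34·37=100742; k=4: 52416+0+29·26·37=80314 → min 80314.
Length 5: M1..M5: k=1: 0+80314+29·29·37=111431; k=2: 26912+59072+29·32·37=120320; k=3: 58464+32708+29·34·37=127654; k=4: 74282+0+29·26·37=102180 → min 102180.
Optimal order: ((M1·(M2·(M3·M4)))·M5) with cost 102180.

102180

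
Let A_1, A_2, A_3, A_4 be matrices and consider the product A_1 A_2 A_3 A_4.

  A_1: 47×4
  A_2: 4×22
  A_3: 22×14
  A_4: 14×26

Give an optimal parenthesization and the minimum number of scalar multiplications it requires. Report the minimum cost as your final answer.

Adjacent pairs: A_1A_2 = 47·4·22 = 4136; A_2A_3 = 4·22·14 = 1232; A_3A_4 = 22·14·26 = 8008.
Length 3: A_1..A_3: k=1: 0+1232+47·4·14=3864; k=2: 4136+0+47·22·14=18612 → min 3864 | A_2..A_4: k=2: 0+8008+4·22·26=10296; k=3: 1232+0+4·14·26=2688 → min 2688.
Length 4: A_1..A_4: k=1: 0+2688+47·4·26=7576; k=2: 4136+8008+47·22·26=39028; k=3: 3864+0+47·14·26=20972 → min 7576.
Optimal parenthesization: (A_1 ((A_2 A_3) A_4)) with cost 7576.

7576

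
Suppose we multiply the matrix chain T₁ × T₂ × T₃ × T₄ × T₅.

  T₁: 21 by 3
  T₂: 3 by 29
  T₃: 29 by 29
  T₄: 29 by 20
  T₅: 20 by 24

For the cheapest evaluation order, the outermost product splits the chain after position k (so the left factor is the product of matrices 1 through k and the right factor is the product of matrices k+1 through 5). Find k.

Adjacent pairs: T₁T₂ = 21·3·29 = 1827; T₂T₃ = 3·29·29 = 2523; T₃T₄ = 29·29·20 = 16820; T₄T₅ = 29·20·24 = 13920.
Length 3: T₁..T₃: k=1: 0+2523+21·3·29=4350; k=2: 1827+0+21·29·29=19488 → min 4350 | T₂..T₄: k=2: 0+16820+3·29·20=18560; k=3: 2523+0+3·29·20=4263 → min 4263 | T₃..T₅: k=3: 0+13920+29·29·24=34104; k=4: 16820+0+29·20·24=30740 → min 30740.
Length 4: T₁..T₄: k=1: 0+4263+21·3·20=5523; k=2: 1827+16820+21·29·20=30827; k=3: 4350+0+21·29·20=16530 → min 5523 | T₂..T₅: k=2: 0+30740+3·29·24=32828; k=3: 2523+13920+3·29·24=18531; k=4: 4263+0+3·20·24=5703 → min 5703.
Top-level splits: k=1: (T₁..T₁)·(T₂..T₅) → 0+5703+21·3·24 = 7215; k=2: (T₁..T₂)·(T₃..T₅) → 1827+30740+21·29·24 = 47183; k=3: (T₁..T₃)·(T₄..T₅) → 4350+13920+21·29·24 = 32886; k=4: (T₁..T₄)·(T₅..T₅) → 5523+0+21·20·24 = 15603.
Best split is after T₁, i.e. k = 1.

1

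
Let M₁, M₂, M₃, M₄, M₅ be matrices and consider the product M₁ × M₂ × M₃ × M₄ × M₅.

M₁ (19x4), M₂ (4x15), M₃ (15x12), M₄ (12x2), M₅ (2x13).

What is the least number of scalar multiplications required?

Adjacent pairs: M₁M₂ = 19·4·15 = 1140; M₂M₃ = 4·15·12 = 720; M₃M₄ = 15·12·2 = 360; M₄M₅ = 12·2·13 = 312.
Length 3: M₁..M₃: k=1: 0+720+19·4·12=1632; k=2: 1140+0+19·15·12=4560 → min 1632 | M₂..M₄: k=2: 0+360+4·15·2=480; k=3: 720+0+4·12·2=816 → min 480 | M₃..M₅: k=3: 0+312+15·12·13=2652; k=4: 360+0+15·2·13=750 → min 750.
Length 4: M₁..M₄: k=1: 0+480+19·4·2=632; k=2: 1140+360+19·15·2=2070; k=3: 1632+0+19·12·2=2088 → min 632 | M₂..M₅: k=2: 0+750+4·15·13=1530; k=3: 720+312+4·12·13=1656; k=4: 480+0+4·2·13=584 → min 584.
Length 5: M₁..M₅: k=1: 0+584+19·4·13=1572; k=2: 1140+750+19·15·13=5595; k=3: 1632+312+19·12·13=4908; k=4: 632+0+19·2·13=1126 → min 1126.
Optimal order: ((M₁ × (M₂ × (M₃ × M₄))) × M₅) with cost 1126.

1126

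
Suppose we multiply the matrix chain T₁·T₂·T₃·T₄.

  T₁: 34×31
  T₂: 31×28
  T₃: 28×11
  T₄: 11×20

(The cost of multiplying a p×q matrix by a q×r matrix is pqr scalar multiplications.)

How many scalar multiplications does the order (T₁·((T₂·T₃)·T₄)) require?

37448

(T₂·T₃): 31×28 by 28×11 → 31×11, cost 31·28·11 = 9548
((T₂·T₃)·T₄): 31×11 by 11×20 → 31×20, cost 31·11·20 = 6820; cumulative 16368
(T₁·((T₂·T₃)·T₄)): 34×31 by 31×20 → 34×20, cost 34·31·20 = 21080; cumulative 37448
Total: 37448 scalar multiplications.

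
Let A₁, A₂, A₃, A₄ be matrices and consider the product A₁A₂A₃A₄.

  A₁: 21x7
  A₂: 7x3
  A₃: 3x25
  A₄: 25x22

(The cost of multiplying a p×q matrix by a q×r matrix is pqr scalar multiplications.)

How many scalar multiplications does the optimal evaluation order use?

Adjacent pairs: A₁A₂ = 21·7·3 = 441; A₂A₃ = 7·3·25 = 525; A₃A₄ = 3·25·22 = 1650.
Length 3: A₁..A₃: k=1: 0+525+21·7·25=4200; k=2: 441+0+21·3·25=2016 → min 2016 | A₂..A₄: k=2: 0+1650+7·3·22=2112; k=3: 525+0+7·25·22=4375 → min 2112.
Length 4: A₁..A₄: k=1: 0+2112+21·7·22=5346; k=2: 441+1650+21·3·22=3477; k=3: 2016+0+21·25·22=13566 → min 3477.
Optimal order: ((A₁A₂)(A₃A₄)) with cost 3477.

3477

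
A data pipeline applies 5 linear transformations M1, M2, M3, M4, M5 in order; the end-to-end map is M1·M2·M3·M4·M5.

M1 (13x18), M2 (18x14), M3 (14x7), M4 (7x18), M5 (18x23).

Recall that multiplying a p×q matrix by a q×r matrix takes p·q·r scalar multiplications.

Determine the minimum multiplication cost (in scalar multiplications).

8393

Adjacent pairs: M1M2 = 13·18·14 = 3276; M2M3 = 18·14·7 = 1764; M3M4 = 14·7·18 = 1764; M4M5 = 7·18·23 = 2898.
Length 3: M1..M3: k=1: 0+1764+13·18·7=3402; k=2: 3276+0+13·14·7=4550 → min 3402 | M2..M4: k=2: 0+1764+18·14·18=6300; k=3: 1764+0+18·7·18=4032 → min 4032 | M3..M5: k=3: 0+2898+14·7·23=5152; k=4: 1764+0+14·18·23=7560 → min 5152.
Length 4: M1..M4: k=1: 0+4032+13·18·18=8244; k=2: 3276+1764+13·14·18=8316; k=3: 3402+0+13·7·18=5040 → min 5040 | M2..M5: k=2: 0+5152+18·14·23=10948; k=3: 1764+2898+18·7·23=7560; k=4: 4032+0+18·18·23=11484 → min 7560.
Length 5: M1..M5: k=1: 0+7560+13·18·23=12942; k=2: 3276+5152+13·14·23=12614; k=3: 3402+2898+13·7·23=8393; k=4: 5040+0+13·18·23=10422 → min 8393.
Optimal order: ((M1·(M2·M3))·(M4·M5)) with cost 8393.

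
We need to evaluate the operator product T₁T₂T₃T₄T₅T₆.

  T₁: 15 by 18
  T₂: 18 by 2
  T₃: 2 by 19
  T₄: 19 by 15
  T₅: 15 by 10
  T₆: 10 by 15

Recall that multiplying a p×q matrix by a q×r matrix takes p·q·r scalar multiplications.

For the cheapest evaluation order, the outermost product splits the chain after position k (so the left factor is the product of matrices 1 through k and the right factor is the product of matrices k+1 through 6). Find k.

2

Adjacent pairs: T₁T₂ = 15·18·2 = 540; T₂T₃ = 18·2·19 = 684; T₃T₄ = 2·19·15 = 570; T₄T₅ = 19·15·10 = 2850; T₅T₆ = 15·10·15 = 2250.
Length 3: T₁..T₃: k=1: 0+684+15·18·19=5814; k=2: 540+0+15·2·19=1110 → min 1110 | T₂..T₄: k=2: 0+570+18·2·15=1110; k=3: 684+0+18·19·15=5814 → min 1110 | T₃..T₅: k=3: 0+2850+2·19·10=3230; k=4: 570+0+2·15·10=870 → min 870 | T₄..T₆: k=4: 0+2250+19·15·15=6525; k=5: 2850+0+19·10·15=5700 → min 5700.
Length 4: T₁..T₄: k=1: 0+1110+15·18·15=5160; k=2: 540+570+15·2·15=1560; k=3: 1110+0+15·19·15=5385 → min 1560 | T₂..T₅: k=2: 0+870+18·2·10=1230; k=3: 684+2850+18·19·10=6954; k=4: 1110+0+18·15·10=3810 → min 1230 | T₃..T₆: k=3: 0+5700+2·19·15=6270; k=4: 570+2250+2·15·15=3270; k=5: 870+0+2·10·15=1170 → min 1170.
Length 5: T₁..T₅: k=1: 0+1230+15·18·10=3930; k=2: 540+870+15·2·10=1710; k=3: 1110+2850+15·19·10=6810; k=4: 1560+0+15·15·10=3810 → min 1710 | T₂..T₆: k=2: 0+1170+18·2·15=1710; k=3: 684+5700+18·19·15=11514; k=4: 1110+2250+18·15·15=7410; k=5: 1230+0+18·10·15=3930 → min 1710.
Top-level splits: k=1: (T₁..T₁)·(T₂..T₆) → 0+1710+15·18·15 = 5760; k=2: (T₁..T₂)·(T₃..T₆) → 540+1170+15·2·15 = 2160; k=3: (T₁..T₃)·(T₄..T₆) → 1110+5700+15·19·15 = 11085; k=4: (T₁..T₄)·(T₅..T₆) → 1560+2250+15·15·15 = 7185; k=5: (T₁..T₅)·(T₆..T₆) → 1710+0+15·10·15 = 3960.
Best split is after T₂, i.e. k = 2.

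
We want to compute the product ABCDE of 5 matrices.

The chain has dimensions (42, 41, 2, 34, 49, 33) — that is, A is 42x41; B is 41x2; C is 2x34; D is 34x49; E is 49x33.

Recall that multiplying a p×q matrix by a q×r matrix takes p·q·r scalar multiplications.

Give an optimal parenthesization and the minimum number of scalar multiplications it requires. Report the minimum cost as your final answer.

Adjacent pairs: AB = 42·41·2 = 3444; BC = 41·2·34 = 2788; CD = 2·34·49 = 3332; DE = 34·49·33 = 54978.
Length 3: A..C: k=1: 0+2788+42·41·34=61336; k=2: 3444+0+42·2·34=6300 → min 6300 | B..D: k=2: 0+3332+41·2·49=7350; k=3: 2788+0+41·34·49=71094 → min 7350 | C..E: k=3: 0+54978+2·34·33=57222; k=4: 3332+0+2·49·33=6566 → min 6566.
Length 4: A..D: k=1: 0+7350+42·41·49=91728; k=2: 3444+3332+42·2·49=10892; k=3: 6300+0+42·34·49=76272 → min 10892 | B..E: k=2: 0+6566+41·2·33=9272; k=3: 2788+54978+41·34·33=103768; k=4: 7350+0+41·49·33=73647 → min 9272.
Length 5: A..E: k=1: 0+9272+42·41·33=66098; k=2: 3444+6566+42·2·33=12782; k=3: 6300+54978+42·34·33=108402; k=4: 10892+0+42·49·33=78806 → min 12782.
Optimal parenthesization: ((AB)((CD)E)) with cost 12782.

12782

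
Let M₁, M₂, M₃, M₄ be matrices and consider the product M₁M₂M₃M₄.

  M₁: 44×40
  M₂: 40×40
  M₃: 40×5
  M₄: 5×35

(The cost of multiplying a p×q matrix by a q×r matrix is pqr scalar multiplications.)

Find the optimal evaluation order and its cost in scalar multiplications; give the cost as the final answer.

Adjacent pairs: M₁M₂ = 44·40·40 = 70400; M₂M₃ = 40·40·5 = 8000; M₃M₄ = 40·5·35 = 7000.
Length 3: M₁..M₃: k=1: 0+8000+44·40·5=16800; k=2: 70400+0+44·40·5=79200 → min 16800 | M₂..M₄: k=2: 0+7000+40·40·35=63000; k=3: 8000+0+40·5·35=15000 → min 15000.
Length 4: M₁..M₄: k=1: 0+15000+44·40·35=76600; k=2: 70400+7000+44·40·35=139000; k=3: 16800+0+44·5·35=24500 → min 24500.
Optimal parenthesization: ((M₁(M₂M₃))M₄) with cost 24500.

24500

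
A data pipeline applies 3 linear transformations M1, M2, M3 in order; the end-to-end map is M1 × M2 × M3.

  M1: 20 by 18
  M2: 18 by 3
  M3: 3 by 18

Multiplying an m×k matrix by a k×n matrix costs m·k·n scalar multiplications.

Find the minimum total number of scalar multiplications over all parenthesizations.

2160

Order (M1 × (M2 × M3)): (M2 × M3): 18×3 by 3×18 → 18×18, cost 18·3·18 = 972; (M1 × (M2 × M3)): 20×18 by 18×18 → 20×18, cost 20·18·18 = 6480; cumulative 7452. Total 7452.
Order ((M1 × M2) × M3): (M1 × M2): 20×18 by 18×3 → 20×3, cost 20·18·3 = 1080; ((M1 × M2) × M3): 20×3 by 3×18 → 20×18, cost 20·3·18 = 1080; cumulative 2160. Total 2160.
Minimum: 2160.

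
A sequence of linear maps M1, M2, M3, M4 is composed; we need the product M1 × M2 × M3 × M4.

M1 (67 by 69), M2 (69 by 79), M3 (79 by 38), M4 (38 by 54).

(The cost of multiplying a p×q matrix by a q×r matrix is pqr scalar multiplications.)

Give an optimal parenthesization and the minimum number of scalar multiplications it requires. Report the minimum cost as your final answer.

Adjacent pairs: M1M2 = 67·69·79 = 365217; M2M3 = 69·79·38 = 207138; M3M4 = 79·38·54 = 162108.
Length 3: M1..M3: k=1: 0+207138+67·69·38=382812; k=2: 365217+0+67·79·38=566351 → min 382812 | M2..M4: k=2: 0+162108+69·79·54=456462; k=3: 207138+0+69·38·54=348726 → min 348726.
Length 4: M1..M4: k=1: 0+348726+67·69·54=598368; k=2: 365217+162108+67·79·54=813147; k=3: 382812+0+67·38·54=520296 → min 520296.
Optimal parenthesization: ((M1 × (M2 × M3)) × M4) with cost 520296.

520296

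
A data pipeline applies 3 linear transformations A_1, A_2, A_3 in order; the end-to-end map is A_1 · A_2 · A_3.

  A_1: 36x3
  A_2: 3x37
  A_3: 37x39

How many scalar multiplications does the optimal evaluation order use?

Order (A_1 · (A_2 · A_3)): (A_2 · A_3): 3×37 by 37×39 → 3×39, cost 3·37·39 = 4329; (A_1 · (A_2 · A_3)): 36×3 by 3×39 → 36×39, cost 36·3·39 = 4212; cumulative 8541. Total 8541.
Order ((A_1 · A_2) · A_3): (A_1 · A_2): 36×3 by 3×37 → 36×37, cost 36·3·37 = 3996; ((A_1 · A_2) · A_3): 36×37 by 37×39 → 36×39, cost 36·37·39 = 51948; cumulative 55944. Total 55944.
Minimum: 8541.

8541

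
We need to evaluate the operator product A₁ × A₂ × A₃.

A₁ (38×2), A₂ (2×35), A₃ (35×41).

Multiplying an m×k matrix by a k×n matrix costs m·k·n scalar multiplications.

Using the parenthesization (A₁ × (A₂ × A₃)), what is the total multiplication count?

5986

(A₂ × A₃): 2×35 by 35×41 → 2×41, cost 2·35·41 = 2870
(A₁ × (A₂ × A₃)): 38×2 by 2×41 → 38×41, cost 38·2·41 = 3116; cumulative 5986
Total: 5986 scalar multiplications.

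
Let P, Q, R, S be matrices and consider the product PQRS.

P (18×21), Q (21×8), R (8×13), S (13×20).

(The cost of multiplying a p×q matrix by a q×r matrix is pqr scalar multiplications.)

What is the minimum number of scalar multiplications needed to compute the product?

Adjacent pairs: PQ = 18·21·8 = 3024; QR = 21·8·13 = 2184; RS = 8·13·20 = 2080.
Length 3: P..R: k=1: 0+2184+18·21·13=7098; k=2: 3024+0+18·8·13=4896 → min 4896 | Q..S: k=2: 0+2080+21·8·20=5440; k=3: 2184+0+21·13·20=7644 → min 5440.
Length 4: P..S: k=1: 0+5440+18·21·20=13000; k=2: 3024+2080+18·8·20=7984; k=3: 4896+0+18·13·20=9576 → min 7984.
Optimal order: ((PQ)(RS)) with cost 7984.

7984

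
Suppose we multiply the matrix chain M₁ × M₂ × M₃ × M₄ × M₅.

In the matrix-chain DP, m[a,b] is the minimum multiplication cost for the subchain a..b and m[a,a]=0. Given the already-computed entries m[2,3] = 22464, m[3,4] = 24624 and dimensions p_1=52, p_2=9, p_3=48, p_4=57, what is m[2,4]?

m[2,4] = min over k∈[2,3] of m[2,k]+m[k+1,4]+p_{1}·p_k·p_{4}.
k=2: 0 + 24624 + 52·9·57 = 51300; k=3: 22464 + 0 + 52·48·57 = 164736.
Minimum: 51300 at k=2.

51300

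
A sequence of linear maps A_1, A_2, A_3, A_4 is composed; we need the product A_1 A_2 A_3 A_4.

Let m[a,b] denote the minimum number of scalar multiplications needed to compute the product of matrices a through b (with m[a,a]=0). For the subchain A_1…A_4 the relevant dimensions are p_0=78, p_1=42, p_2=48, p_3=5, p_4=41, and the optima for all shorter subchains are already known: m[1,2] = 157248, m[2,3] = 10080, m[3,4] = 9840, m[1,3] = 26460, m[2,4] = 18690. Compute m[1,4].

42450

m[1,4] = min over k∈[1,3] of m[1,k]+m[k+1,4]+p_{0}·p_k·p_{4}.
k=1: 0 + 18690 + 78·42·41 = 153006; k=2: 157248 + 9840 + 78·48·41 = 320592; k=3: 26460 + 0 + 78·5·41 = 42450.
Minimum: 42450 at k=3.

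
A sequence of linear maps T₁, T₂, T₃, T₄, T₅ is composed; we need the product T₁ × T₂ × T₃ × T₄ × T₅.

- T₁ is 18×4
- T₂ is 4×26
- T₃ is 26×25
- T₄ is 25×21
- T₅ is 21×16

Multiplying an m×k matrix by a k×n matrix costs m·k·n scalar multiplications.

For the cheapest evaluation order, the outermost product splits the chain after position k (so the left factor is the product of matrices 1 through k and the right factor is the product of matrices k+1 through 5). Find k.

Adjacent pairs: T₁T₂ = 18·4·26 = 1872; T₂T₃ = 4·26·25 = 2600; T₃T₄ = 26·25·21 = 13650; T₄T₅ = 25·21·16 = 8400.
Length 3: T₁..T₃: k=1: 0+2600+18·4·25=4400; k=2: 1872+0+18·26·25=13572 → min 4400 | T₂..T₄: k=2: 0+13650+4·26·21=15834; k=3: 2600+0+4·25·21=4700 → min 4700 | T₃..T₅: k=3: 0+8400+26·25·16=18800; k=4: 13650+0+26·21·16=22386 → min 18800.
Length 4: T₁..T₄: k=1: 0+4700+18·4·21=6212; k=2: 1872+13650+18·26·21=25350; k=3: 4400+0+18·25·21=13850 → min 6212 | T₂..T₅: k=2: 0+18800+4·26·16=20464; k=3: 2600+8400+4·25·16=12600; k=4: 4700+0+4·21·16=6044 → min 6044.
Top-level splits: k=1: (T₁..T₁)·(T₂..T₅) → 0+6044+18·4·16 = 7196; k=2: (T₁..T₂)·(T₃..T₅) → 1872+18800+18·26·16 = 28160; k=3: (T₁..T₃)·(T₄..T₅) → 4400+8400+18·25·16 = 20000; k=4: (T₁..T₄)·(T₅..T₅) → 6212+0+18·21·16 = 12260.
Best split is after T₁, i.e. k = 1.

1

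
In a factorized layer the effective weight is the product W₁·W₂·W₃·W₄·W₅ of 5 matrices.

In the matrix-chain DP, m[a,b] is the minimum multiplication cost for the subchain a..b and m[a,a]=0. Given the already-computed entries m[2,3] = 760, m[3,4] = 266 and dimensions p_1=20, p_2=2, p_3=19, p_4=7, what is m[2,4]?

m[2,4] = min over k∈[2,3] of m[2,k]+m[k+1,4]+p_{1}·p_k·p_{4}.
k=2: 0 + 266 + 20·2·7 = 546; k=3: 760 + 0 + 20·19·7 = 3420.
Minimum: 546 at k=2.

546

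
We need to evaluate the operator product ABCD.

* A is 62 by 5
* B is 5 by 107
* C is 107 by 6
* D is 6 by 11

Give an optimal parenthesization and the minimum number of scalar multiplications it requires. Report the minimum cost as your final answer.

Adjacent pairs: AB = 62·5·107 = 33170; BC = 5·107·6 = 3210; CD = 107·6·11 = 7062.
Length 3: A..C: k=1: 0+3210+62·5·6=5070; k=2: 33170+0+62·107·6=72974 → min 5070 | B..D: k=2: 0+7062+5·107·11=12947; k=3: 3210+0+5·6·11=3540 → min 3540.
Length 4: A..D: k=1: 0+3540+62·5·11=6950; k=2: 33170+7062+62·107·11=113206; k=3: 5070+0+62·6·11=9162 → min 6950.
Optimal parenthesization: (A((BC)D)) with cost 6950.

6950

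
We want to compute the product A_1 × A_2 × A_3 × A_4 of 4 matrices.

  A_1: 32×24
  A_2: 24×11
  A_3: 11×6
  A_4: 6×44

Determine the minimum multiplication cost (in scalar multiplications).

Adjacent pairs: A_1A_2 = 32·24·11 = 8448; A_2A_3 = 24·11·6 = 1584; A_3A_4 = 11·6·44 = 2904.
Length 3: A_1..A_3: k=1: 0+1584+32·24·6=6192; k=2: 8448+0+32·11·6=10560 → min 6192 | A_2..A_4: k=2: 0+2904+24·11·44=14520; k=3: 1584+0+24·6·44=7920 → min 7920.
Length 4: A_1..A_4: k=1: 0+7920+32·24·44=41712; k=2: 8448+2904+32·11·44=26840; k=3: 6192+0+32·6·44=14640 → min 14640.
Optimal order: ((A_1 × (A_2 × A_3)) × A_4) with cost 14640.

14640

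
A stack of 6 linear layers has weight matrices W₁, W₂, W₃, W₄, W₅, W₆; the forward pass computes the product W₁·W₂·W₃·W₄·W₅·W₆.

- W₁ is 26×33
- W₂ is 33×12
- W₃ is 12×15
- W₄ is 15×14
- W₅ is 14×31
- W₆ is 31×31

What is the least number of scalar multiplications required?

Adjacent pairs: W₁W₂ = 26·33·12 = 10296; W₂W₃ = 33·12·15 = 5940; W₃W₄ = 12·15·14 = 2520; W₄W₅ = 15·14·31 = 6510; W₅W₆ = 14·31·31 = 13454.
Length 3: W₁..W₃: k=1: 0+5940+26·33·15=18810; k=2: 10296+0+26·12·15=14976 → min 14976 | W₂..W₄: k=2: 0+2520+33·12·14=8064; k=3: 5940+0+33·15·14=12870 → min 8064 | W₃..W₅: k=3: 0+6510+12·15·31=12090; k=4: 2520+0+12·14·31=7728 → min 7728 | W₄..W₆: k=4: 0+13454+15·14·31=19964; k=5: 6510+0+15·31·31=20925 → min 19964.
Length 4: W₁..W₄: k=1: 0+8064+26·33·14=20076; k=2: 10296+2520+26·12·14=17184; k=3: 14976+0+26·15·14=20436 → min 17184 | W₂..W₅: k=2: 0+7728+33·12·31=20004; k=3: 5940+6510+33·15·31=27795; k=4: 8064+0+33·14·31=22386 → min 20004 | W₃..W₆: k=3: 0+19964+12·15·31=25544; k=4: 2520+13454+12·14·31=21182; k=5: 7728+0+12·31·31=19260 → min 19260.
Length 5: W₁..W₅: k=1: 0+20004+26·33·31=46602; k=2: 10296+7728+26·12·31=27696; k=3: 14976+6510+26·15·31=33576; k=4: 17184+0+26·14·31=28468 → min 27696 | W₂..W₆: k=2: 0+19260+33·12·31=31536; k=3: 5940+19964+33·15·31=41249; k=4: 8064+13454+33·14·31=35840; k=5: 20004+0+33·31·31=51717 → min 31536.
Length 6: W₁..W₆: k=1: 0+31536+26·33·31=58134; k=2: 10296+19260+26·12·31=39228; k=3: 14976+19964+26·15·31=47030; k=4: 17184+13454+26·14·31=41922; k=5: 27696+0+26·31·31=52682 → min 39228.
Optimal order: ((W₁·W₂)·(((W₃·W₄)·W₅)·W₆)) with cost 39228.

39228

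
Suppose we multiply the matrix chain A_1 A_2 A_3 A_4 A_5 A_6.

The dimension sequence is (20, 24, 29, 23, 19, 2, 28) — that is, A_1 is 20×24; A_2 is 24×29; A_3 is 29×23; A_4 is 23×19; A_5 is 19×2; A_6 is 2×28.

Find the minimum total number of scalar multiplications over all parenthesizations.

Adjacent pairs: A_1A_2 = 20·24·29 = 13920; A_2A_3 = 24·29·23 = 16008; A_3A_4 = 29·23·19 = 12673; A_4A_5 = 23·19·2 = 874; A_5A_6 = 19·2·28 = 1064.
Length 3: A_1..A_3: k=1: 0+16008+20·24·23=27048; k=2: 13920+0+20·29·23=27260 → min 27048 | A_2..A_4: k=2: 0+12673+24·29·19=25897; k=3: 16008+0+24·23·19=26496 → min 25897 | A_3..A_5: k=3: 0+874+29·23·2=2208; k=4: 12673+0+29·19·2=13775 → min 2208 | A_4..A_6: k=4: 0+1064+23·19·28=13300; k=5: 874+0+23·2·28=2162 → min 2162.
Length 4: A_1..A_4: k=1: 0+25897+20·24·19=35017; k=2: 13920+12673+20·29·19=37613; k=3: 27048+0+20·23·19=35788 → min 35017 | A_2..A_5: k=2: 0+2208+24·29·2=3600; k=3: 16008+874+24·23·2=17986; k=4: 25897+0+24·19·2=26809 → min 3600 | A_3..A_6: k=3: 0+2162+29·23·28=20838; k=4: 12673+1064+29·19·28=29165; k=5: 2208+0+29·2·28=3832 → min 3832.
Length 5: A_1..A_5: k=1: 0+3600+20·24·2=4560; k=2: 13920+2208+20·29·2=17288; k=3: 27048+874+20·23·2=28842; k=4: 35017+0+20·19·2=35777 → min 4560 | A_2..A_6: k=2: 0+3832+24·29·28=23320; k=3: 16008+2162+24·23·28=33626; k=4: 25897+1064+24·19·28=39729; k=5: 3600+0+24·2·28=4944 → min 4944.
Length 6: A_1..A_6: k=1: 0+4944+20·24·28=18384; k=2: 13920+3832+20·29·28=33992; k=3: 27048+2162+20·23·28=42090; k=4: 35017+1064+20·19·28=46721; k=5: 4560+0+20·2·28=5680 → min 5680.
Optimal order: ((A_1 (A_2 (A_3 (A_4 A_5)))) A_6) with cost 5680.

5680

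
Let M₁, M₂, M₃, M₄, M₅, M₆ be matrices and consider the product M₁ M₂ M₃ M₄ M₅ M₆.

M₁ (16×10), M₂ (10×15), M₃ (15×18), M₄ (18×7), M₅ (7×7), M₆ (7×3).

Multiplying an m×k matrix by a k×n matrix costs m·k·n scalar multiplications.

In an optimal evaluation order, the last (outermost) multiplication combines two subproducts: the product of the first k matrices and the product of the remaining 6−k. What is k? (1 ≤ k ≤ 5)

1

Adjacent pairs: M₁M₂ = 16·10·15 = 2400; M₂M₃ = 10·15·18 = 2700; M₃M₄ = 15·18·7 = 1890; M₄M₅ = 18·7·7 = 882; M₅M₆ = 7·7·3 = 147.
Length 3: M₁..M₃: k=1: 0+2700+16·10·18=5580; k=2: 2400+0+16·15·18=6720 → min 5580 | M₂..M₄: k=2: 0+1890+10·15·7=2940; k=3: 2700+0+10·18·7=3960 → min 2940 | M₃..M₅: k=3: 0+882+15·18·7=2772; k=4: 1890+0+15·7·7=2625 → min 2625 | M₄..M₆: k=4: 0+147+18·7·3=525; k=5: 882+0+18·7·3=1260 → min 525.
Length 4: M₁..M₄: k=1: 0+2940+16·10·7=4060; k=2: 2400+1890+16·15·7=5970; k=3: 5580+0+16·18·7=7596 → min 4060 | M₂..M₅: k=2: 0+2625+10·15·7=3675; k=3: 2700+882+10·18·7=4842; k=4: 2940+0+10·7·7=3430 → min 3430 | M₃..M₆: k=3: 0+525+15·18·3=1335; k=4: 1890+147+15·7·3=2352; k=5: 2625+0+15·7·3=2940 → min 1335.
Length 5: M₁..M₅: k=1: 0+3430+16·10·7=4550; k=2: 2400+2625+16·15·7=6705; k=3: 5580+882+16·18·7=8478; k=4: 4060+0+16·7·7=4844 → min 4550 | M₂..M₆: k=2: 0+1335+10·15·3=1785; k=3: 2700+525+10·18·3=3765; k=4: 2940+147+10·7·3=3297; k=5: 3430+0+10·7·3=3640 → min 1785.
Top-level splits: k=1: (M₁..M₁)·(M₂..M₆) → 0+1785+16·10·3 = 2265; k=2: (M₁..M₂)·(M₃..M₆) → 2400+1335+16·15·3 = 4455; k=3: (M₁..M₃)·(M₄..M₆) → 5580+525+16·18·3 = 6969; k=4: (M₁..M₄)·(M₅..M₆) → 4060+147+16·7·3 = 4543; k=5: (M₁..M₅)·(M₆..M₆) → 4550+0+16·7·3 = 4886.
Best split is after M₁, i.e. k = 1.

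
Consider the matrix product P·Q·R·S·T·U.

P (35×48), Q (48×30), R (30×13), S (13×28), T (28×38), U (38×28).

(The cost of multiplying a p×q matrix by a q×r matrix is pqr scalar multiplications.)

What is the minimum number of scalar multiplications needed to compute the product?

80964

Adjacent pairs: PQ = 35·48·30 = 50400; QR = 48·30·13 = 18720; RS = 30·13·28 = 10920; ST = 13·28·38 = 13832; TU = 28·38·28 = 29792.
Length 3: P..R: k=1: 0+18720+35·48·13=40560; k=2: 50400+0+35·30·13=64050 → min 40560 | Q..S: k=2: 0+10920+48·30·28=51240; k=3: 18720+0+48·13·28=36192 → min 36192 | R..T: k=3: 0+13832+30·13·38=28652; k=4: 10920+0+30·28·38=42840 → min 28652 | S..U: k=4: 0+29792+13·28·28=39984; k=5: 13832+0+13·38·28=27664 → min 27664.
Length 4: P..S: k=1: 0+36192+35·48·28=83232; k=2: 50400+10920+35·30·28=90720; k=3: 40560+0+35·13·28=53300 → min 53300 | Q..T: k=2: 0+28652+48·30·38=83372; k=3: 18720+13832+48·13·38=56264; k=4: 36192+0+48·28·38=87264 → min 56264 | R..U: k=3: 0+27664+30·13·28=38584; k=4: 10920+29792+30·28·28=64232; k=5: 28652+0+30·38·28=60572 → min 38584.
Length 5: P..T: k=1: 0+56264+35·48·38=120104; k=2: 50400+28652+35·30·38=118952; k=3: 40560+13832+35·13·38=71682; k=4: 53300+0+35·28·38=90540 → min 71682 | Q..U: k=2: 0+38584+48·30·28=78904; k=3: 18720+27664+48·13·28=63856; k=4: 36192+29792+48·28·28=103616; k=5: 56264+0+48·38·28=107336 → min 63856.
Length 6: P..U: k=1: 0+63856+35·48·28=110896; k=2: 50400+38584+35·30·28=118384; k=3: 40560+27664+35·13·28=80964; k=4: 53300+29792+35·28·28=110532; k=5: 71682+0+35·38·28=108922 → min 80964.
Optimal order: ((P·(Q·R))·((S·T)·U)) with cost 80964.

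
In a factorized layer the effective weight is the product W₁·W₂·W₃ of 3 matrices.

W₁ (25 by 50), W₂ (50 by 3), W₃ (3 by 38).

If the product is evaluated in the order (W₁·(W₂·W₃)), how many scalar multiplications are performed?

(W₂·W₃): 50×3 by 3×38 → 50×38, cost 50·3·38 = 5700
(W₁·(W₂·W₃)): 25×50 by 50×38 → 25×38, cost 25·50·38 = 47500; cumulative 53200
Total: 53200 scalar multiplications.

53200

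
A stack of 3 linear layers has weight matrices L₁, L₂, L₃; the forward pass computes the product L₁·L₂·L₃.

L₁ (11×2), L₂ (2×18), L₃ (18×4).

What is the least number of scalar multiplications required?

Order (L₁·(L₂·L₃)): (L₂·L₃): 2×18 by 18×4 → 2×4, cost 2·18·4 = 144; (L₁·(L₂·L₃)): 11×2 by 2×4 → 11×4, cost 11·2·4 = 88; cumulative 232. Total 232.
Order ((L₁·L₂)·L₃): (L₁·L₂): 11×2 by 2×18 → 11×18, cost 11·2·18 = 396; ((L₁·L₂)·L₃): 11×18 by 18×4 → 11×4, cost 11·18·4 = 792; cumulative 1188. Total 1188.
Minimum: 232.

232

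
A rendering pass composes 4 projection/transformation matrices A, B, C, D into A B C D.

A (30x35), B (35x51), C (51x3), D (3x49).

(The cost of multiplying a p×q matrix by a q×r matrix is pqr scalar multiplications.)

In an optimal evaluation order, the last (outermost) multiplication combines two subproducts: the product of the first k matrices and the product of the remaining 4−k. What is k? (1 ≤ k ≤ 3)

3

Adjacent pairs: AB = 30·35·51 = 53550; BC = 35·51·3 = 5355; CD = 51·3·49 = 7497.
Length 3: A..C: k=1: 0+5355+30·35·3=8505; k=2: 53550+0+30·51·3=58140 → min 8505 | B..D: k=2: 0+7497+35·51·49=94962; k=3: 5355+0+35·3·49=10500 → min 10500.
Top-level splits: k=1: (A..A)·(B..D) → 0+10500+30·35·49 = 61950; k=2: (A..B)·(C..D) → 53550+7497+30·51·49 = 136017; k=3: (A..C)·(D..D) → 8505+0+30·3·49 = 12915.
Best split is after C, i.e. k = 3.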